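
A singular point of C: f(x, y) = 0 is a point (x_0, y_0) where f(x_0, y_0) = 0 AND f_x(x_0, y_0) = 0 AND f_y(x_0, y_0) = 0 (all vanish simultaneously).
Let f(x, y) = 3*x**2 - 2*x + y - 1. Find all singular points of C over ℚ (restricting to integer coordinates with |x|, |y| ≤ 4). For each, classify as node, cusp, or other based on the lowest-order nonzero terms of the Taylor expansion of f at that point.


No singular points in the scanned grid; C is smooth there.

Compute partial derivatives:
  f_x = 6*x - 2.
  f_y = 1.
f_y = 1 is a nonzero constant, so f_y never vanishes: no point (x, y) can satisfy f = f_x = f_y = 0. In particular no (x, y) ∈ {−4, ..., 4}² is singular; the curve is smooth.


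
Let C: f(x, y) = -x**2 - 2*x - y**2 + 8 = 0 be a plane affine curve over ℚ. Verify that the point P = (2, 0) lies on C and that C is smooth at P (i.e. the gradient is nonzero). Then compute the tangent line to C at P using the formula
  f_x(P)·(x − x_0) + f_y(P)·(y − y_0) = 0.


Tangent line at P: 12 - 6*x = 0.

Step 1: f(2, 0) = 0, so P lies on C.
Step 2: partial derivatives
  f_x(x, y) = -2*x - 2, f_y(x, y) = -2*y.
  f_x(P) = -6, f_y(P) = 0 (gradient nonzero, so P is smooth).
Step 3: tangent line at P: -6·(x − 2) + 0·(y − 0) = 0.
Expanding: 12 - 6*x = 0.


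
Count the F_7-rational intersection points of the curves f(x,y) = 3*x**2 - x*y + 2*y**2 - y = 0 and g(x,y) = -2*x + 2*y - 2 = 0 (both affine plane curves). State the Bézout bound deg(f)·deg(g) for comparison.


Common zeros: {(1, 2), (2, 3)}; count = 2; Bézout bound = 2.

deg(f) = 2, deg(g) = 1, so Bézout bound = 2.
Scan x ∈ F_7. For each x, list the y ∈ F_7 with f(x, y) ≡ 0 and those with g(x, y) ≡ 0 (mod 7); the common zeros in that column are the intersection.
  x = 0: f ≡ 0 at y ∈ {0, 4}; g ≡ 0 at y ∈ {1}; common: ∅.
  x = 1: f ≡ 0 at y ∈ {2, 6}; g ≡ 0 at y ∈ {2}; common: {2}.
  x = 2: f ≡ 0 at y ∈ {2, 3}; g ≡ 0 at y ∈ {3}; common: {3}.
  x = 3: f ≡ 0 at y ∈ ∅; g ≡ 0 at y ∈ {4}; common: ∅.
  x = 4: f ≡ 0 at y ∈ ∅; g ≡ 0 at y ∈ {5}; common: ∅.
  x = 5: f ≡ 0 at y ∈ ∅; g ≡ 0 at y ∈ {6}; common: ∅.
  x = 6: f ≡ 0 at y ∈ {3, 4}; g ≡ 0 at y ∈ {0}; common: ∅.
Collecting: common zeros = {(1, 2), (2, 3)}, so the count is 2.
Comparison with the Bézout bound: 2 ≤ 2 = deg(f)·deg(g), as expected for curves with no common component (the bound is attained).


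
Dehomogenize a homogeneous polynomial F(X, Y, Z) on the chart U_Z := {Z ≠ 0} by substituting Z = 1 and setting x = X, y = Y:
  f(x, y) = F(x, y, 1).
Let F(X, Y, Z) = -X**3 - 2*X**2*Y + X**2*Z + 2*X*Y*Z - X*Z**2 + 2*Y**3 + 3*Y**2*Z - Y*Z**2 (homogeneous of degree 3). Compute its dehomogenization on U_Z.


f(x, y) = -x**3 - 2*x**2*y + x**2 + 2*x*y - x + 2*y**3 + 3*y**2 - y

On U_Z we set Z = 1. Each monomial c·X^i·Y^j·Z^k in F becomes c·x^i·y^j·1^k = c·x^i·y^j.
Substituting Z = 1: F(X, Y, 1) = -x**3 - 2*x**2*y + x**2 + 2*x*y - x + 2*y**3 + 3*y**2 - y.
Note: deg(f) ≤ deg(F) = 3; strict inequality happens when F is divisible by Z (lost terms).


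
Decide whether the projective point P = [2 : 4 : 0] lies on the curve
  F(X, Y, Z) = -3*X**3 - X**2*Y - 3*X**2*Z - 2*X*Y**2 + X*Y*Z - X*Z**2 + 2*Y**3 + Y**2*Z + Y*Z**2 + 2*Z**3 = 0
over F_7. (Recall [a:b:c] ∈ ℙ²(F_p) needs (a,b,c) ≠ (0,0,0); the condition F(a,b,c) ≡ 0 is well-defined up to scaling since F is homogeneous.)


F(2,4,0) ≡ 3 (mod 7); P is NOT on the curve.

Evaluate F(2, 4, 0) term-by-term (mod 7).
  -3*X**3 ↦ -3·8·1·1 = -24
  -X**2*Y ↦ -1·4·4·1 = -16
  -3*X**2*Z ↦ -3·4·1·0 = 0
  -2*X*Y**2 ↦ -2·2·16·1 = -64
  X*Y*Z ↦ 1·2·4·0 = 0
  -X*Z**2 ↦ -1·2·1·0 = 0
  2*Y**3 ↦ 2·1·64·1 = 128
  Y**2*Z ↦ 1·1·16·0 = 0
  Y*Z**2 ↦ 1·1·4·0 = 0
  2*Z**3 ↦ 2·1·1·0 = 0
Sum: F(2, 4, 0) = (-24) + (-16) + (0) + (-64) + (0) + (0) + (128) + (0) + (0) + (0) = 24.
Reducing mod 7: 24 ≡ 3 (mod 7).
Since F(a, b, c) ≡ 3 ≠ 0 (mod 7), P does NOT lie on the curve.


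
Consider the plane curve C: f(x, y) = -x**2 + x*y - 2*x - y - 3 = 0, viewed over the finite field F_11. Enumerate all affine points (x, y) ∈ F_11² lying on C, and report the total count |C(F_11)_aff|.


Affine F_11-points: {(0, 8), (2, 0), (3, 9), (4, 9), (5, 4), (6, 8), (7, 0), (8, 4), (9, 10), (10, 10)}; count = 10.

For each of the 121 pairs (x, y) ∈ F_11², evaluate f(x, y) mod 11. Record the zeros.
  x = 0: [0↦8, 1↦7, 2↦6, 3↦5, 4↦4, 5↦3, 6↦2, 7↦1, 8↦0, 9↦10, 10↦9]  zeros at y ∈ {8}
  x = 1: [0↦5, 1↦5, 2↦5, 3↦5, 4↦5, 5↦5, 6↦5, 7↦5, 8↦5, 9↦5, 10↦5]  zeros at y ∈ ∅
  x = 2: [0↦0, 1↦1, 2↦2, 3↦3, 4↦4, 5↦5, 6↦6, 7↦7, 8↦8, 9↦9, 10↦10]  zeros at y ∈ {0}
  x = 3: [0↦4, 1↦6, 2↦8, 3↦10, 4↦1, 5↦3, 6↦5, 7↦7, 8↦9, 9↦0, 10↦2]  zeros at y ∈ {9}
  x = 4: [0↦6, 1↦9, 2↦1, 3↦4, 4↦7, 5↦10, 6↦2, 7↦5, 8↦8, 9↦0, 10↦3]  zeros at y ∈ {9}
  x = 5: [0↦6, 1↦10, 2↦3, 3↦7, 4↦0, 5↦4, 6↦8, 7↦1, 8↦5, 9↦9, 10↦2]  zeros at y ∈ {4}
  x = 6: [0↦4, 1↦9, 2↦3, 3↦8, 4↦2, 5↦7, 6↦1, 7↦6, 8↦0, 9↦5, 10↦10]  zeros at y ∈ {8}
  x = 7: [0↦0, 1↦6, 2↦1, 3↦7, 4↦2, 5↦8, 6↦3, 7↦9, 8↦4, 9↦10, 10↦5]  zeros at y ∈ {0}
  x = 8: [0↦5, 1↦1, 2↦8, 3↦4, 4↦0, 5↦7, 6↦3, 7↦10, 8↦6, 9↦2, 10↦9]  zeros at y ∈ {4}
  x = 9: [0↦8, 1↦5, 2↦2, 3↦10, 4↦7, 5↦4, 6↦1, 7↦9, 8↦6, 9↦3, 10↦0]  zeros at y ∈ {10}
  x = 10: [0↦9, 1↦7, 2↦5, 3↦3, 4↦1, 5↦10, 6↦8, 7↦6, 8↦4, 9↦2, 10↦0]  zeros at y ∈ {10}
Collecting zeros: affine points = {(0, 8), (2, 0), (3, 9), (4, 9), (5, 4), (6, 8), (7, 0), (8, 4), (9, 10), (10, 10)}.
Total count |C(F_11)_aff| = 10.


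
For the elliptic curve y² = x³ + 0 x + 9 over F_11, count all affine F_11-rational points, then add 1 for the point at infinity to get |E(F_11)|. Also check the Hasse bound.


Affine points = {(0, 3), (0, 8), (3, 5), (3, 6), (6, 4), (6, 7), (7, 0), (8, 2), (8, 9), (9, 1), (9, 10)}; affine count = 11; |E(F_11)| = 12.

Discriminant check: Δ ∝ 4a³ + 27b² = 4·0³ + 27·9² = 4·0 + 27·81 ≡ 9 (mod 11). Nonzero ⇒ E is nonsingular.
For each x ∈ F_11, compute rhs = x³ + 0·x + 9 mod 11, then count y ∈ F_11 with y² ≡ rhs.
  x = 0: rhs = 9, matching y values: 3, 8 (2 points).
  x = 1: rhs = 10, matching y values: none (0 points).
  x = 2: rhs = 6, matching y values: none (0 points).
  x = 3: rhs = 3, matching y values: 5, 6 (2 points).
  x = 4: rhs = 7, matching y values: none (0 points).
  x = 5: rhs = 2, matching y values: none (0 points).
  x = 6: rhs = 5, matching y values: 4, 7 (2 points).
  x = 7: rhs = 0, matching y values: 0 (1 points).
  x = 8: rhs = 4, matching y values: 2, 9 (2 points).
  x = 9: rhs = 1, matching y values: 1, 10 (2 points).
  x = 10: rhs = 8, matching y values: none (0 points).
Total affine count: 11.
Full point count |E(F_11)| = 11 + 1 = 12.
Hasse bound: |12 − (11+1)| = |0| = 0 ≤ 2√11 ≈ 6.6332 ✓.


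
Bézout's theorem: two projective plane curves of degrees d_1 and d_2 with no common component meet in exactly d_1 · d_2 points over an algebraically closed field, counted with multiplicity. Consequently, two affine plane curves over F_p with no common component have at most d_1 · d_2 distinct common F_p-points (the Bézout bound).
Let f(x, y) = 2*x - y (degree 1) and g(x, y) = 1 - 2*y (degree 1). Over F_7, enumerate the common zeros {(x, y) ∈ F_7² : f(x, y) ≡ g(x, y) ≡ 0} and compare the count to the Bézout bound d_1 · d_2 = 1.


Common zeros: {(2, 4)}; count = 1; Bézout bound = 1.

deg(f) = 1, deg(g) = 1, so Bézout bound = 1.
Scan x ∈ F_7. For each x, list the y ∈ F_7 with f(x, y) ≡ 0 and those with g(x, y) ≡ 0 (mod 7); the common zeros in that column are the intersection.
  x = 0: f ≡ 0 at y ∈ {0}; g ≡ 0 at y ∈ {4}; common: ∅.
  x = 1: f ≡ 0 at y ∈ {2}; g ≡ 0 at y ∈ {4}; common: ∅.
  x = 2: f ≡ 0 at y ∈ {4}; g ≡ 0 at y ∈ {4}; common: {4}.
  x = 3: f ≡ 0 at y ∈ {6}; g ≡ 0 at y ∈ {4}; common: ∅.
  x = 4: f ≡ 0 at y ∈ {1}; g ≡ 0 at y ∈ {4}; common: ∅.
  x = 5: f ≡ 0 at y ∈ {3}; g ≡ 0 at y ∈ {4}; common: ∅.
  x = 6: f ≡ 0 at y ∈ {5}; g ≡ 0 at y ∈ {4}; common: ∅.
Collecting: common zeros = {(2, 4)}, so the count is 1.
Comparison with the Bézout bound: 1 ≤ 1 = deg(f)·deg(g), as expected for curves with no common component (the bound is attained).


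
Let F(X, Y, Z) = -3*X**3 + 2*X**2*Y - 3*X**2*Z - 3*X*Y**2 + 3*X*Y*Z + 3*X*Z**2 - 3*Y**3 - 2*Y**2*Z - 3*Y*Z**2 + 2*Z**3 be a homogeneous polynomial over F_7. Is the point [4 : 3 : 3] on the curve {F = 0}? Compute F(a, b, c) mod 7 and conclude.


F(4,3,3) ≡ 0 (mod 7); P is on the curve.

Evaluate F(4, 3, 3) term-by-term (mod 7).
  -3*X**3 ↦ -3·64·1·1 = -192
  2*X**2*Y ↦ 2·16·3·1 = 96
  -3*X**2*Z ↦ -3·16·1·3 = -144
  -3*X*Y**2 ↦ -3·4·9·1 = -108
  3*X*Y*Z ↦ 3·4·3·3 = 108
  3*X*Z**2 ↦ 3·4·1·9 = 108
  -3*Y**3 ↦ -3·1·27·1 = -81
  -2*Y**2*Z ↦ -2·1·9·3 = -54
  -3*Y*Z**2 ↦ -3·1·3·9 = -81
  2*Z**3 ↦ 2·1·1·27 = 54
Sum: F(4, 3, 3) = (-192) + (96) + (-144) + (-108) + (108) + (108) + (-81) + (-54) + (-81) + (54) = -294.
Reducing mod 7: -294 ≡ 0 (mod 7).
Since F(a, b, c) ≡ 0 (mod 7), P lies on the curve.


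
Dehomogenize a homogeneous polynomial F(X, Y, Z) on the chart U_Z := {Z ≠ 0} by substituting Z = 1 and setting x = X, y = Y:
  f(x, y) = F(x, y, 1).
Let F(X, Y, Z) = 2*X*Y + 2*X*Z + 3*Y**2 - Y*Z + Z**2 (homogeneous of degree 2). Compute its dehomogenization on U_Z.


f(x, y) = 2*x*y + 2*x + 3*y**2 - y + 1

On U_Z we set Z = 1. Each monomial c·X^i·Y^j·Z^k in F becomes c·x^i·y^j·1^k = c·x^i·y^j.
Substituting Z = 1: F(X, Y, 1) = 2*x*y + 2*x + 3*y**2 - y + 1.
Note: deg(f) ≤ deg(F) = 2; strict inequality happens when F is divisible by Z (lost terms).


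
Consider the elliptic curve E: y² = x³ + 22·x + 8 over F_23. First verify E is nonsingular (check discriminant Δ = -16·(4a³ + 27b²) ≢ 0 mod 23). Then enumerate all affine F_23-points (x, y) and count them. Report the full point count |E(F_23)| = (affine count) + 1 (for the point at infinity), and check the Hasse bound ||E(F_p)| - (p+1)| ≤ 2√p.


Affine points = {(0, 10), (0, 13), (1, 10), (1, 13), (3, 3), (3, 20), (5, 6), (5, 17), (8, 11), (8, 12), (10, 3), (10, 20), (14, 1), (14, 22), (18, 7), (18, 16), (21, 5), (21, 18), (22, 10), (22, 13)}; affine count = 20; |E(F_23)| = 21.

Discriminant check: Δ ∝ 4a³ + 27b² = 4·22³ + 27·8² = 4·10648 + 27·64 ≡ 22 (mod 23). Nonzero ⇒ E is nonsingular.
For each x ∈ F_23, compute rhs = x³ + 22·x + 8 mod 23, then count y ∈ F_23 with y² ≡ rhs.
  x = 0: rhs = 8, matching y values: 10, 13 (2 points).
  x = 1: rhs = 8, matching y values: 10, 13 (2 points).
  x = 2: rhs = 14, matching y values: none (0 points).
  x = 3: rhs = 9, matching y values: 3, 20 (2 points).
  x = 4: rhs = 22, matching y values: none (0 points).
  x = 5: rhs = 13, matching y values: 6, 17 (2 points).
  x = 6: rhs = 11, matching y values: none (0 points).
  x = 7: rhs = 22, matching y values: none (0 points).
  x = 8: rhs = 6, matching y values: 11, 12 (2 points).
  x = 9: rhs = 15, matching y values: none (0 points).
  x = 10: rhs = 9, matching y values: 3, 20 (2 points).
  x = 11: rhs = 17, matching y values: none (0 points).
  x = 12: rhs = 22, matching y values: none (0 points).
  x = 13: rhs = 7, matching y values: none (0 points).
  x = 14: rhs = 1, matching y values: 1, 22 (2 points).
  x = 15: rhs = 10, matching y values: none (0 points).
  x = 16: rhs = 17, matching y values: none (0 points).
  x = 17: rhs = 5, matching y values: none (0 points).
  x = 18: rhs = 3, matching y values: 7, 16 (2 points).
  x = 19: rhs = 17, matching y values: none (0 points).
  x = 20: rhs = 7, matching y values: none (0 points).
  x = 21: rhs = 2, matching y values: 5, 18 (2 points).
  x = 22: rhs = 8, matching y values: 10, 13 (2 points).
Total affine count: 20.
Full point count |E(F_23)| = 20 + 1 = 21.
Hasse bound: |21 − (23+1)| = |-3| = 3 ≤ 2√23 ≈ 9.5917 ✓.


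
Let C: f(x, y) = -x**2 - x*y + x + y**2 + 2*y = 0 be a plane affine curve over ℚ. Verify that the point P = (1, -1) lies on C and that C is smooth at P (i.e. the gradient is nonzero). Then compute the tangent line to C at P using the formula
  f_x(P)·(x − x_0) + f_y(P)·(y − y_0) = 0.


Tangent line at P: -y - 1 = 0.

Step 1: f(1, -1) = 0, so P lies on C.
Step 2: partial derivatives
  f_x(x, y) = -2*x - y + 1, f_y(x, y) = -x + 2*y + 2.
  f_x(P) = 0, f_y(P) = -1 (gradient nonzero, so P is smooth).
Step 3: tangent line at P: 0·(x − 1) + -1·(y − -1) = 0.
Expanding: -y - 1 = 0.


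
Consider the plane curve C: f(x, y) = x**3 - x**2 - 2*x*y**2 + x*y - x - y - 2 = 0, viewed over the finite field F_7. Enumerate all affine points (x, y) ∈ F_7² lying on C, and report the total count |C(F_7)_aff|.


Affine F_7-points: {(0, 5), (1, 3), (1, 4), (2, 0), (2, 2), (3, 2), (3, 3), (4, 0), (4, 3), (6, 4)}; count = 10.

For each of the 49 pairs (x, y) ∈ F_7², evaluate f(x, y) mod 7. Record the zeros.
  x = 0: [0↦5, 1↦4, 2↦3, 3↦2, 4↦1, 5↦0, 6↦6]  zeros at y ∈ {5}
  x = 1: [0↦4, 1↦2, 2↦3, 3↦0, 4↦0, 5↦3, 6↦2]  zeros at y ∈ {3, 4}
  x = 2: [0↦0, 1↦4, 2↦0, 3↦2, 4↦3, 5↦3, 6↦2]  zeros at y ∈ {0, 2}
  x = 3: [0↦6, 1↦2, 2↦0, 3↦0, 4↦2, 5↦6, 6↦5]  zeros at y ∈ {2, 3}
  x = 4: [0↦0, 1↦2, 2↦2, 3↦0, 4↦3, 5↦4, 6↦3]  zeros at y ∈ {0, 3}
  x = 5: [0↦2, 1↦3, 2↦5, 3↦1, 4↦5, 5↦3, 6↦2]  zeros at y ∈ ∅
  x = 6: [0↦4, 1↦4, 2↦1, 3↦2, 4↦0, 5↦2, 6↦1]  zeros at y ∈ {4}
Collecting zeros: affine points = {(0, 5), (1, 3), (1, 4), (2, 0), (2, 2), (3, 2), (3, 3), (4, 0), (4, 3), (6, 4)}.
Total count |C(F_7)_aff| = 10.


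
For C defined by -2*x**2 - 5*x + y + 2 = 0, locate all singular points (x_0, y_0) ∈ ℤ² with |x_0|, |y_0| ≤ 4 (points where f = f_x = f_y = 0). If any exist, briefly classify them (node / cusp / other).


No singular points in the scanned grid; C is smooth there.

Compute partial derivatives:
  f_x = -4*x - 5.
  f_y = 1.
f_y = 1 is a nonzero constant, so f_y never vanishes: no point (x, y) can satisfy f = f_x = f_y = 0. In particular no (x, y) ∈ {−4, ..., 4}² is singular; the curve is smooth.


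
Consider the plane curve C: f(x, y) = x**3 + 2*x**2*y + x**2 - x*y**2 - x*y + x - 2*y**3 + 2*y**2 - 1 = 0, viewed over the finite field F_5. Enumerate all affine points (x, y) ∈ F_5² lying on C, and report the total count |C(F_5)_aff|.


Affine F_5-points: {(1, 3), (3, 1), (3, 3), (4, 2), (4, 3), (4, 4)}; count = 6.

For each of the 25 pairs (x, y) ∈ F_5², evaluate f(x, y) mod 5. Record the zeros.
  x = 0: [0↦4, 1↦4, 2↦1, 3↦3, 4↦3]  zeros at y ∈ ∅
  x = 1: [0↦2, 1↦2, 2↦2, 3↦0, 4↦4]  zeros at y ∈ {3}
  x = 2: [0↦3, 1↦2, 2↦4, 3↦2, 4↦4]  zeros at y ∈ ∅
  x = 3: [0↦3, 1↦0, 2↦3, 3↦0, 4↦4]  zeros at y ∈ {1, 3}
  x = 4: [0↦3, 1↦2, 2↦0, 3↦0, 4↦0]  zeros at y ∈ {2, 3, 4}
Collecting zeros: affine points = {(1, 3), (3, 1), (3, 3), (4, 2), (4, 3), (4, 4)}.
Total count |C(F_5)_aff| = 6.


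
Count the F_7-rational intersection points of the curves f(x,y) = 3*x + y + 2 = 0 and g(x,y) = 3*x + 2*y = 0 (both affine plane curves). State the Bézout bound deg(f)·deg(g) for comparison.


Common zeros: {(1, 2)}; count = 1; Bézout bound = 1.

deg(f) = 1, deg(g) = 1, so Bézout bound = 1.
Scan x ∈ F_7. For each x, list the y ∈ F_7 with f(x, y) ≡ 0 and those with g(x, y) ≡ 0 (mod 7); the common zeros in that column are the intersection.
  x = 0: f ≡ 0 at y ∈ {5}; g ≡ 0 at y ∈ {0}; common: ∅.
  x = 1: f ≡ 0 at y ∈ {2}; g ≡ 0 at y ∈ {2}; common: {2}.
  x = 2: f ≡ 0 at y ∈ {6}; g ≡ 0 at y ∈ {4}; common: ∅.
  x = 3: f ≡ 0 at y ∈ {3}; g ≡ 0 at y ∈ {6}; common: ∅.
  x = 4: f ≡ 0 at y ∈ {0}; g ≡ 0 at y ∈ {1}; common: ∅.
  x = 5: f ≡ 0 at y ∈ {4}; g ≡ 0 at y ∈ {3}; common: ∅.
  x = 6: f ≡ 0 at y ∈ {1}; g ≡ 0 at y ∈ {5}; common: ∅.
Collecting: common zeros = {(1, 2)}, so the count is 1.
Comparison with the Bézout bound: 1 ≤ 1 = deg(f)·deg(g), as expected for curves with no common component (the bound is attained).


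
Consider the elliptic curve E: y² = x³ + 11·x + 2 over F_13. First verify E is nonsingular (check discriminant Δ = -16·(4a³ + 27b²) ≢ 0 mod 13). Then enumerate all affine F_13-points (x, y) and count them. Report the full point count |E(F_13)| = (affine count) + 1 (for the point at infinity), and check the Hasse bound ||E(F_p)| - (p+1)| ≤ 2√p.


Affine points = {(1, 1), (1, 12), (3, 6), (3, 7), (5, 0), (8, 2), (8, 11), (12, 4), (12, 9)}; affine count = 9; |E(F_13)| = 10.

Discriminant check: Δ ∝ 4a³ + 27b² = 4·11³ + 27·2² = 4·1331 + 27·4 ≡ 11 (mod 13). Nonzero ⇒ E is nonsingular.
For each x ∈ F_13, compute rhs = x³ + 11·x + 2 mod 13, then count y ∈ F_13 with y² ≡ rhs.
  x = 0: rhs = 2, matching y values: none (0 points).
  x = 1: rhs = 1, matching y values: 1, 12 (2 points).
  x = 2: rhs = 6, matching y values: none (0 points).
  x = 3: rhs = 10, matching y values: 6, 7 (2 points).
  x = 4: rhs = 6, matching y values: none (0 points).
  x = 5: rhs = 0, matching y values: 0 (1 points).
  x = 6: rhs = 11, matching y values: none (0 points).
  x = 7: rhs = 6, matching y values: none (0 points).
  x = 8: rhs = 4, matching y values: 2, 11 (2 points).
  x = 9: rhs = 11, matching y values: none (0 points).
  x = 10: rhs = 7, matching y values: none (0 points).
  x = 11: rhs = 11, matching y values: none (0 points).
  x = 12: rhs = 3, matching y values: 4, 9 (2 points).
Total affine count: 9.
Full point count |E(F_13)| = 9 + 1 = 10.
Hasse bound: |10 − (13+1)| = |-4| = 4 ≤ 2√13 ≈ 7.2111 ✓.


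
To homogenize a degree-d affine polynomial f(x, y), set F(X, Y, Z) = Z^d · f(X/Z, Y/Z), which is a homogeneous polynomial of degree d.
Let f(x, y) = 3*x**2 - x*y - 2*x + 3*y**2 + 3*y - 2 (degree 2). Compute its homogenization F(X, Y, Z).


F(X, Y, Z) = 3*X**2 - X*Y - 2*X*Z + 3*Y**2 + 3*Y*Z - 2*Z**2

deg(f) = 2.
Substitute x = X/Z, y = Y/Z into f, then multiply by Z^2.
  monomial 3·x^2·y^0 ↦ 3·X^2·Y^0·Z^0.
  monomial -1·x^1·y^1 ↦ -1·X^1·Y^1·Z^0.
  monomial -2·x^1·y^0 ↦ -2·X^1·Y^0·Z^1.
  monomial 3·x^0·y^2 ↦ 3·X^0·Y^2·Z^0.
  monomial 3·x^0·y^1 ↦ 3·X^0·Y^1·Z^1.
  monomial -2·x^0·y^0 ↦ -2·X^0·Y^0·Z^2.
Collecting: F(X, Y, Z) = 3*X**2 - X*Y - 2*X*Z + 3*Y**2 + 3*Y*Z - 2*Z**2.


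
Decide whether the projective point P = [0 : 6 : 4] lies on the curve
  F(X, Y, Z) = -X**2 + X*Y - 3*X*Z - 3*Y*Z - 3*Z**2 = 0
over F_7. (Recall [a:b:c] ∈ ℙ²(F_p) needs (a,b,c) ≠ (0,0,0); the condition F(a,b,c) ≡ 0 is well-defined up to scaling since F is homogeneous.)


F(0,6,4) ≡ 6 (mod 7); P is NOT on the curve.

Evaluate F(0, 6, 4) term-by-term (mod 7).
  -X**2 ↦ -1·0·1·1 = 0
  X*Y ↦ 1·0·6·1 = 0
  -3*X*Z ↦ -3·0·1·4 = 0
  -3*Y*Z ↦ -3·1·6·4 = -72
  -3*Z**2 ↦ -3·1·1·16 = -48
Sum: F(0, 6, 4) = (0) + (0) + (0) + (-72) + (-48) = -120.
Reducing mod 7: -120 ≡ 6 (mod 7).
Since F(a, b, c) ≡ 6 ≠ 0 (mod 7), P does NOT lie on the curve.


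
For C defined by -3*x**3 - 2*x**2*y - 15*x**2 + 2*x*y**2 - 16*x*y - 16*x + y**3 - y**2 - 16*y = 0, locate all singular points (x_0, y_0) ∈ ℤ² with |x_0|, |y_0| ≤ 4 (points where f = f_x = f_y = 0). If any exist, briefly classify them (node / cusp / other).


Singular points: {(-2, 2)}; classification: node.

Compute partial derivatives:
  f_x = -9*x**2 - 4*x*y - 30*x + 2*y**2 - 16*y - 16.
  f_y = -2*x**2 + 4*x*y - 16*x + 3*y**2 - 2*y - 16.
Scan x_0 ∈ {−4, ..., 4}. For each x_0, f_y(x_0, y) is a polynomial in y; find its integer roots y ∈ {−4, ..., 4}, then test f_x and f at those candidates.
  x = -4: f_y(-4, y) = 3*y**2 - 18*y + 16; no integer root y with |y| ≤ 4.
  x = -3: f_y(-3, y) = 3*y**2 - 14*y + 14; no integer root y with |y| ≤ 4.
  x = -2: f_y(-2, y) = 3*y**2 - 10*y + 8; vanishes at y ∈ {2}. (-2, 2): f_x = 0, f = 0 — SINGULAR.
  x = -1: f_y(-1, y) = 3*y**2 - 6*y - 2; no integer root y with |y| ≤ 4.
  x = 0: f_y(0, y) = 3*y**2 - 2*y - 16; vanishes at y ∈ {-2}. (0, -2): f_x = 24 ≠ 0.
  x = 1: f_y(1, y) = 3*y**2 + 2*y - 34; no integer root y with |y| ≤ 4.
  x = 2: f_y(2, y) = 3*y**2 + 6*y - 56; no integer root y with |y| ≤ 4.
  x = 3: f_y(3, y) = 3*y**2 + 10*y - 82; no integer root y with |y| ≤ 4.
  x = 4: f_y(4, y) = 3*y**2 + 14*y - 112; no integer root y with |y| ≤ 4.
Only singular point on the grid: (-2, 2).
Classify: substitute x = -2 + u, y = 2 + v and expand: f = -3*u**3 - 2*u**2*v - u**2 + 2*u*v**2 + v**3 + v**2.
No constant or linear terms (consistent with a singular point). Quadratic part: -u**2 + v**2. Cubic part: -3*u**3 - 2*u**2*v + 2*u*v**2 + v**3.
The quadratic part v**2 - u**2 = (v − u)(v + u) splits into two distinct linear factors, so there are two distinct tangent lines y − 2 = ±(x − -2) — this is a node (ordinary double point).
Classification: node.


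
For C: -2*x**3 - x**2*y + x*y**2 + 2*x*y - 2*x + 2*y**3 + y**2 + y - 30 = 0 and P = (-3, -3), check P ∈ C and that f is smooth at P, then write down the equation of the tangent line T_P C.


Tangent line at P: -71*x + 52*y - 57 = 0.

Step 1: f(-3, -3) = 0, so P lies on C.
Step 2: partial derivatives
  f_x(x, y) = -6*x**2 - 2*x*y + y**2 + 2*y - 2, f_y(x, y) = -x**2 + 2*x*y + 2*x + 6*y**2 + 2*y + 1.
  f_x(P) = -71, f_y(P) = 52 (gradient nonzero, so P is smooth).
Step 3: tangent line at P: -71·(x − -3) + 52·(y − -3) = 0.
Expanding: -71*x + 52*y - 57 = 0.


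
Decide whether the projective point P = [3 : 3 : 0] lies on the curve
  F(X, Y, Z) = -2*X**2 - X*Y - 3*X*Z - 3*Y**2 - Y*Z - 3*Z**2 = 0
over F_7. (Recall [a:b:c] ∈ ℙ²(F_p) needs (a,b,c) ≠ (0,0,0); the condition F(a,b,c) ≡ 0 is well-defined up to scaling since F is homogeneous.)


F(3,3,0) ≡ 2 (mod 7); P is NOT on the curve.

Evaluate F(3, 3, 0) term-by-term (mod 7).
  -2*X**2 ↦ -2·9·1·1 = -18
  -X*Y ↦ -1·3·3·1 = -9
  -3*X*Z ↦ -3·3·1·0 = 0
  -3*Y**2 ↦ -3·1·9·1 = -27
  -Y*Z ↦ -1·1·3·0 = 0
  -3*Z**2 ↦ -3·1·1·0 = 0
Sum: F(3, 3, 0) = (-18) + (-9) + (0) + (-27) + (0) + (0) = -54.
Reducing mod 7: -54 ≡ 2 (mod 7).
Since F(a, b, c) ≡ 2 ≠ 0 (mod 7), P does NOT lie on the curve.


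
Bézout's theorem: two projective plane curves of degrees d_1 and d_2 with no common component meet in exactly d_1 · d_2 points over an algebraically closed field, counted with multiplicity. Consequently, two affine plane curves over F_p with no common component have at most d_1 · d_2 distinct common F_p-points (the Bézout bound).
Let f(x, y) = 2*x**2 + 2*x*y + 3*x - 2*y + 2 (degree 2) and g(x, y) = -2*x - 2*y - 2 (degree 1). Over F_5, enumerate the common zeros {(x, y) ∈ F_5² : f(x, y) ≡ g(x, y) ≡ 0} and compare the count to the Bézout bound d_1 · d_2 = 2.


Common zeros: {(2, 2)}; count = 1; Bézout bound = 2.

deg(f) = 2, deg(g) = 1, so Bézout bound = 2.
Scan x ∈ F_5. For each x, list the y ∈ F_5 with f(x, y) ≡ 0 and those with g(x, y) ≡ 0 (mod 5); the common zeros in that column are the intersection.
  x = 0: f ≡ 0 at y ∈ {1}; g ≡ 0 at y ∈ {4}; common: ∅.
  x = 1: f ≡ 0 at y ∈ ∅; g ≡ 0 at y ∈ {3}; common: ∅.
  x = 2: f ≡ 0 at y ∈ {2}; g ≡ 0 at y ∈ {2}; common: {2}.
  x = 3: f ≡ 0 at y ∈ {4}; g ≡ 0 at y ∈ {1}; common: ∅.
  x = 4: f ≡ 0 at y ∈ {4}; g ≡ 0 at y ∈ {0}; common: ∅.
Collecting: common zeros = {(2, 2)}, so the count is 1.
Comparison with the Bézout bound: 1 ≤ 2 = deg(f)·deg(g), as expected for curves with no common component (the affine F_5-count falls short of the bound because intersections may lie at infinity, over extension fields, or carry multiplicity).


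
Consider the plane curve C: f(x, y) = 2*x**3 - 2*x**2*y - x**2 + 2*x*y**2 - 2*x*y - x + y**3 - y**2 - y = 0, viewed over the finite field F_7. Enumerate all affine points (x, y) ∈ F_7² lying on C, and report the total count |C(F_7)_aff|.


Affine F_7-points: {(0, 0), (1, 0), (1, 3), (2, 4), (3, 0), (4, 5)}; count = 6.

For each of the 49 pairs (x, y) ∈ F_7², evaluate f(x, y) mod 7. Record the zeros.
  x = 0: [0↦0, 1↦6, 2↦2, 3↦1, 4↦2, 5↦4, 6↦6]  zeros at y ∈ {0}
  x = 1: [0↦0, 1↦4, 2↦2, 3↦0, 4↦4, 5↦6, 6↦5]  zeros at y ∈ {0, 3}
  x = 2: [0↦3, 1↦1, 2↦4, 3↦4, 4↦0, 5↦5, 6↦4]  zeros at y ∈ {4}
  x = 3: [0↦0, 1↦2, 2↦6, 3↦4, 4↦2, 5↦6, 6↦1]  zeros at y ∈ {0}
  x = 4: [0↦3, 1↦5, 2↦6, 3↦5, 4↦1, 5↦0, 6↦1]  zeros at y ∈ {5}
  x = 5: [0↦3, 1↦1, 2↦2, 3↦5, 4↦2, 5↦6, 6↦2]  zeros at y ∈ ∅
  x = 6: [0↦5, 1↦2, 2↦6, 3↦2, 4↦3, 5↦1, 6↦2]  zeros at y ∈ ∅
Collecting zeros: affine points = {(0, 0), (1, 0), (1, 3), (2, 4), (3, 0), (4, 5)}.
Total count |C(F_7)_aff| = 6.


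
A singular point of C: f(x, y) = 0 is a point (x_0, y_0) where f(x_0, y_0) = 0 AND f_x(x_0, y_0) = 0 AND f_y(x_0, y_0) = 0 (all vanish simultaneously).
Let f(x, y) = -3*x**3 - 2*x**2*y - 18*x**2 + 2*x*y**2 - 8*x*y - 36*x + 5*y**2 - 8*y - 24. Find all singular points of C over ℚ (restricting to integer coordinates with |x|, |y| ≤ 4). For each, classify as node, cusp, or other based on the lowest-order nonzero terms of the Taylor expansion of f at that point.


Singular points: {(-2, 0)}; classification: cusp.

Compute partial derivatives:
  f_x = -9*x**2 - 4*x*y - 36*x + 2*y**2 - 8*y - 36.
  f_y = -2*x**2 + 4*x*y - 8*x + 10*y - 8.
Scan x_0 ∈ {−4, ..., 4}. For each x_0, f_y(x_0, y) is a polynomial in y; find its integer roots y ∈ {−4, ..., 4}, then test f_x and f at those candidates.
  x = -4: f_y(-4, y) = -6*y - 8; no integer root y with |y| ≤ 4.
  x = -3: f_y(-3, y) = -2*y - 2; vanishes at y ∈ {-1}. (-3, -1): f_x = -11 ≠ 0.
  x = -2: f_y(-2, y) = 2*y; vanishes at y ∈ {0}. (-2, 0): f_x = 0, f = 0 — SINGULAR.
  x = -1: f_y(-1, y) = 6*y - 2; no integer root y with |y| ≤ 4.
  x = 0: f_y(0, y) = 10*y - 8; no integer root y with |y| ≤ 4.
  x = 1: f_y(1, y) = 14*y - 18; no integer root y with |y| ≤ 4.
  x = 2: f_y(2, y) = 18*y - 32; no integer root y with |y| ≤ 4.
  x = 3: f_y(3, y) = 22*y - 50; no integer root y with |y| ≤ 4.
  x = 4: f_y(4, y) = 26*y - 72; no integer root y with |y| ≤ 4.
Only singular point on the grid: (-2, 0).
Classify: substitute x = -2 + u, y = 0 + v and expand: f = -3*u**3 - 2*u**2*v + 2*u*v**2 + v**2.
No constant or linear terms (consistent with a singular point). Quadratic part: v**2. Cubic part: -3*u**3 - 2*u**2*v + 2*u*v**2.
The quadratic part v**2 is a perfect square, so there is a single (double) tangent line v = 0, i.e. y = 0. Restricting the cubic part to that line (v = 0) leaves -3*u**3 ≠ 0, so f is not divisible by v and the branch is v² ≈ 3*u**3 to lowest order — this is a cusp.
Classification: cusp.


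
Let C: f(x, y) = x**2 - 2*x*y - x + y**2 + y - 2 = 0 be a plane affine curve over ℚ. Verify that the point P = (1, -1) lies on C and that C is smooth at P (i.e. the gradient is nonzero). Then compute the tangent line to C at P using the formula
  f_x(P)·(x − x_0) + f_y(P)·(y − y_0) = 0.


Tangent line at P: 3*x - 3*y - 6 = 0.

Step 1: f(1, -1) = 0, so P lies on C.
Step 2: partial derivatives
  f_x(x, y) = 2*x - 2*y - 1, f_y(x, y) = -2*x + 2*y + 1.
  f_x(P) = 3, f_y(P) = -3 (gradient nonzero, so P is smooth).
Step 3: tangent line at P: 3·(x − 1) + -3·(y − -1) = 0.
Expanding: 3*x - 3*y - 6 = 0.


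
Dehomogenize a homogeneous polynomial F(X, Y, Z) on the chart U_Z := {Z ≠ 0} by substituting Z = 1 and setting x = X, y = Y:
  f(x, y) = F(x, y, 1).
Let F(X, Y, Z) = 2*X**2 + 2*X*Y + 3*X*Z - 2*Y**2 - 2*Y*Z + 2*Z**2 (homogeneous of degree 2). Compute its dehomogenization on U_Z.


f(x, y) = 2*x**2 + 2*x*y + 3*x - 2*y**2 - 2*y + 2

On U_Z we set Z = 1. Each monomial c·X^i·Y^j·Z^k in F becomes c·x^i·y^j·1^k = c·x^i·y^j.
Substituting Z = 1: F(X, Y, 1) = 2*x**2 + 2*x*y + 3*x - 2*y**2 - 2*y + 2.
Note: deg(f) ≤ deg(F) = 2; strict inequality happens when F is divisible by Z (lost terms).


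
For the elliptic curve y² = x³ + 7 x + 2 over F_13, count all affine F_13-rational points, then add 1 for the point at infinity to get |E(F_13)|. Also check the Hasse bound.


Affine points = {(1, 6), (1, 7), (4, 4), (4, 9), (6, 0), (7, 2), (7, 11), (9, 1), (9, 12)}; affine count = 9; |E(F_13)| = 10.

Discriminant check: Δ ∝ 4a³ + 27b² = 4·7³ + 27·2² = 4·343 + 27·4 ≡ 11 (mod 13). Nonzero ⇒ E is nonsingular.
For each x ∈ F_13, compute rhs = x³ + 7·x + 2 mod 13, then count y ∈ F_13 with y² ≡ rhs.
  x = 0: rhs = 2, matching y values: none (0 points).
  x = 1: rhs = 10, matching y values: 6, 7 (2 points).
  x = 2: rhs = 11, matching y values: none (0 points).
  x = 3: rhs = 11, matching y values: none (0 points).
  x = 4: rhs = 3, matching y values: 4, 9 (2 points).
  x = 5: rhs = 6, matching y values: none (0 points).
  x = 6: rhs = 0, matching y values: 0 (1 points).
  x = 7: rhs = 4, matching y values: 2, 11 (2 points).
  x = 8: rhs = 11, matching y values: none (0 points).
  x = 9: rhs = 1, matching y values: 1, 12 (2 points).
  x = 10: rhs = 6, matching y values: none (0 points).
  x = 11: rhs = 6, matching y values: none (0 points).
  x = 12: rhs = 7, matching y values: none (0 points).
Total affine count: 9.
Full point count |E(F_13)| = 9 + 1 = 10.
Hasse bound: |10 − (13+1)| = |-4| = 4 ≤ 2√13 ≈ 7.2111 ✓.


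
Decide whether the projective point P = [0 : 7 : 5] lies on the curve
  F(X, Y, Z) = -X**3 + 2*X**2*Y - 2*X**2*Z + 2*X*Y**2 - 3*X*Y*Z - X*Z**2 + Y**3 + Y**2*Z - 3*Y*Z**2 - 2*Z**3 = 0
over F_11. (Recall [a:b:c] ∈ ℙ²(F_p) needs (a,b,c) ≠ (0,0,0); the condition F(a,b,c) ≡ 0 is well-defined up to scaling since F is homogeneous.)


F(0,7,5) ≡ 0 (mod 11); P is on the curve.

Evaluate F(0, 7, 5) term-by-term (mod 11).
  -X**3 ↦ -1·0·1·1 = 0
  2*X**2*Y ↦ 2·0·7·1 = 0
  -2*X**2*Z ↦ -2·0·1·5 = 0
  2*X*Y**2 ↦ 2·0·49·1 = 0
  -3*X*Y*Z ↦ -3·0·7·5 = 0
  -X*Z**2 ↦ -1·0·1·25 = 0
  Y**3 ↦ 1·1·343·1 = 343
  Y**2*Z ↦ 1·1·49·5 = 245
  -3*Y*Z**2 ↦ -3·1·7·25 = -525
  -2*Z**3 ↦ -2·1·1·125 = -250
Sum: F(0, 7, 5) = (0) + (0) + (0) + (0) + (0) + (0) + (343) + (245) + (-525) + (-250) = -187.
Reducing mod 11: -187 ≡ 0 (mod 11).
Since F(a, b, c) ≡ 0 (mod 11), P lies on the curve.


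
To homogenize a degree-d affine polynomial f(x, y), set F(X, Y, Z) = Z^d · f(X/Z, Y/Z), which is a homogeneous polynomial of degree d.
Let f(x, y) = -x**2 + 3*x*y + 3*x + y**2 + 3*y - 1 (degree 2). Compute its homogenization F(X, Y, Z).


F(X, Y, Z) = -X**2 + 3*X*Y + 3*X*Z + Y**2 + 3*Y*Z - Z**2

deg(f) = 2.
Substitute x = X/Z, y = Y/Z into f, then multiply by Z^2.
  monomial -1·x^2·y^0 ↦ -1·X^2·Y^0·Z^0.
  monomial 3·x^1·y^1 ↦ 3·X^1·Y^1·Z^0.
  monomial 3·x^1·y^0 ↦ 3·X^1·Y^0·Z^1.
  monomial 1·x^0·y^2 ↦ 1·X^0·Y^2·Z^0.
  monomial 3·x^0·y^1 ↦ 3·X^0·Y^1·Z^1.
  monomial -1·x^0·y^0 ↦ -1·X^0·Y^0·Z^2.
Collecting: F(X, Y, Z) = -X**2 + 3*X*Y + 3*X*Z + Y**2 + 3*Y*Z - Z**2.


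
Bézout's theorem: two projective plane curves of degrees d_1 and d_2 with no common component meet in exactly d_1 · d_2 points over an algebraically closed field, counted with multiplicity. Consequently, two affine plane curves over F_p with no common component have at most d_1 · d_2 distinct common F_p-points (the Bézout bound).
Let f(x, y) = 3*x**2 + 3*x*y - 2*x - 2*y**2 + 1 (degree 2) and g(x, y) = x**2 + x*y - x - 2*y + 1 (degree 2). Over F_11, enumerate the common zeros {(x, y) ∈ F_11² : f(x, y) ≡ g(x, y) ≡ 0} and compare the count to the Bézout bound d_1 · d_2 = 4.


Common zeros: ∅; count = 0; Bézout bound = 4.

deg(f) = 2, deg(g) = 2, so Bézout bound = 4.
Scan x ∈ F_11. For each x, list the y ∈ F_11 with f(x, y) ≡ 0 and those with g(x, y) ≡ 0 (mod 11); the common zeros in that column are the intersection.
  x = 0: f ≡ 0 at y ∈ ∅; g ≡ 0 at y ∈ {6}; common: ∅.
  x = 1: f ≡ 0 at y ∈ {2, 5}; g ≡ 0 at y ∈ {1}; common: ∅.
  x = 2: f ≡ 0 at y ∈ {5, 9}; g ≡ 0 at y ∈ ∅; common: ∅.
  x = 3: f ≡ 0 at y ∈ {0, 10}; g ≡ 0 at y ∈ {4}; common: ∅.
  x = 4: f ≡ 0 at y ∈ ∅; g ≡ 0 at y ∈ {10}; common: ∅.
  x = 5: f ≡ 0 at y ∈ {0, 2}; g ≡ 0 at y ∈ {4}; common: ∅.
  x = 6: f ≡ 0 at y ∈ {10}; g ≡ 0 at y ∈ {6}; common: ∅.
  x = 7: f ≡ 0 at y ∈ ∅; g ≡ 0 at y ∈ {9}; common: ∅.
  x = 8: f ≡ 0 at y ∈ {3, 9}; g ≡ 0 at y ∈ {7}; common: ∅.
  x = 9: f ≡ 0 at y ∈ ∅; g ≡ 0 at y ∈ {10}; common: ∅.
  x = 10: f ≡ 0 at y ∈ ∅; g ≡ 0 at y ∈ {1}; common: ∅.
Collecting: common zeros = ∅, so the count is 0.
Comparison with the Bézout bound: 0 ≤ 4 = deg(f)·deg(g), as expected for curves with no common component (the affine F_11-count falls short of the bound because intersections may lie at infinity, over extension fields, or carry multiplicity).


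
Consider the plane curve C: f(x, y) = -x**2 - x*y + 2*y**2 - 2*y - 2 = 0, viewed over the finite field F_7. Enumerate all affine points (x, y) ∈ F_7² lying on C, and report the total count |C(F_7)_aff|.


Affine F_7-points: {(2, 3), (2, 6), (3, 1), (3, 5), (6, 5), (6, 6)}; count = 6.

For each of the 49 pairs (x, y) ∈ F_7², evaluate f(x, y) mod 7. Record the zeros.
  x = 0: [0↦5, 1↦5, 2↦2, 3↦3, 4↦1, 5↦3, 6↦2]  zeros at y ∈ ∅
  x = 1: [0↦4, 1↦3, 2↦6, 3↦6, 4↦3, 5↦4, 6↦2]  zeros at y ∈ ∅
  x = 2: [0↦1, 1↦6, 2↦1, 3↦0, 4↦3, 5↦3, 6↦0]  zeros at y ∈ {3, 6}
  x = 3: [0↦3, 1↦0, 2↦1, 3↦6, 4↦1, 5↦0, 6↦3]  zeros at y ∈ {1, 5}
  x = 4: [0↦3, 1↦6, 2↦6, 3↦3, 4↦4, 5↦2, 6↦4]  zeros at y ∈ ∅
  x = 5: [0↦1, 1↦3, 2↦2, 3↦5, 4↦5, 5↦2, 6↦3]  zeros at y ∈ ∅
  x = 6: [0↦4, 1↦5, 2↦3, 3↦5, 4↦4, 5↦0, 6↦0]  zeros at y ∈ {5, 6}
Collecting zeros: affine points = {(2, 3), (2, 6), (3, 1), (3, 5), (6, 5), (6, 6)}.
Total count |C(F_7)_aff| = 6.


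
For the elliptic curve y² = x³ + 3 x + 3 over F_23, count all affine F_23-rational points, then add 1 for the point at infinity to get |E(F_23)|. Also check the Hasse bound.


Affine points = {(0, 7), (0, 16), (3, 4), (3, 19), (9, 0), (13, 10), (13, 13), (14, 11), (14, 12), (18, 1), (18, 22), (20, 6), (20, 17), (21, 9), (21, 14)}; affine count = 15; |E(F_23)| = 16.

Discriminant check: Δ ∝ 4a³ + 27b² = 4·3³ + 27·3² = 4·27 + 27·9 ≡ 6 (mod 23). Nonzero ⇒ E is nonsingular.
For each x ∈ F_23, compute rhs = x³ + 3·x + 3 mod 23, then count y ∈ F_23 with y² ≡ rhs.
  x = 0: rhs = 3, matching y values: 7, 16 (2 points).
  x = 1: rhs = 7, matching y values: none (0 points).
  x = 2: rhs = 17, matching y values: none (0 points).
  x = 3: rhs = 16, matching y values: 4, 19 (2 points).
  x = 4: rhs = 10, matching y values: none (0 points).
  x = 5: rhs = 5, matching y values: none (0 points).
  x = 6: rhs = 7, matching y values: none (0 points).
  x = 7: rhs = 22, matching y values: none (0 points).
  x = 8: rhs = 10, matching y values: none (0 points).
  x = 9: rhs = 0, matching y values: 0 (1 points).
  x = 10: rhs = 21, matching y values: none (0 points).
  x = 11: rhs = 10, matching y values: none (0 points).
  x = 12: rhs = 19, matching y values: none (0 points).
  x = 13: rhs = 8, matching y values: 10, 13 (2 points).
  x = 14: rhs = 6, matching y values: 11, 12 (2 points).
  x = 15: rhs = 19, matching y values: none (0 points).
  x = 16: rhs = 7, matching y values: none (0 points).
  x = 17: rhs = 22, matching y values: none (0 points).
  x = 18: rhs = 1, matching y values: 1, 22 (2 points).
  x = 19: rhs = 19, matching y values: none (0 points).
  x = 20: rhs = 13, matching y values: 6, 17 (2 points).
  x = 21: rhs = 12, matching y values: 9, 14 (2 points).
  x = 22: rhs = 22, matching y values: none (0 points).
Total affine count: 15.
Full point count |E(F_23)| = 15 + 1 = 16.
Hasse bound: |16 − (23+1)| = |-8| = 8 ≤ 2√23 ≈ 9.5917 ✓.


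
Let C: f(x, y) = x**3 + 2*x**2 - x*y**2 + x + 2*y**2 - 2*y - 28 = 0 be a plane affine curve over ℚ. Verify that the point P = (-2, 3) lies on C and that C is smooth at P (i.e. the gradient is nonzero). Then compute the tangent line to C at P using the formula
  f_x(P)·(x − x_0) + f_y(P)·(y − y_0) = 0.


Tangent line at P: -4*x + 22*y - 74 = 0.

Step 1: f(-2, 3) = 0, so P lies on C.
Step 2: partial derivatives
  f_x(x, y) = 3*x**2 + 4*x - y**2 + 1, f_y(x, y) = -2*x*y + 4*y - 2.
  f_x(P) = -4, f_y(P) = 22 (gradient nonzero, so P is smooth).
Step 3: tangent line at P: -4·(x − -2) + 22·(y − 3) = 0.
Expanding: -4*x + 22*y - 74 = 0.


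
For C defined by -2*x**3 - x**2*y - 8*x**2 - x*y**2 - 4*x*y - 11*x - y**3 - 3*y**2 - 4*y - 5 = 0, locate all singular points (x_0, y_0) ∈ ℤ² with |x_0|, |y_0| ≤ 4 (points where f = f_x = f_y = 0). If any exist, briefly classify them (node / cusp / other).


Singular points: {(-1, -1)}; classification: node.

Compute partial derivatives:
  f_x = -6*x**2 - 2*x*y - 16*x - y**2 - 4*y - 11.
  f_y = -x**2 - 2*x*y - 4*x - 3*y**2 - 6*y - 4.
Scan x_0 ∈ {−4, ..., 4}. For each x_0, f_y(x_0, y) is a polynomial in y; find its integer roots y ∈ {−4, ..., 4}, then test f_x and f at those candidates.
  x = -4: f_y(-4, y) = -3*y**2 + 2*y - 4; no integer root y with |y| ≤ 4.
  x = -3: f_y(-3, y) = -3*y**2 - 1; no integer root y with |y| ≤ 4.
  x = -2: f_y(-2, y) = -3*y**2 - 2*y; vanishes at y ∈ {0}. (-2, 0): f_x = -3 ≠ 0.
  x = -1: f_y(-1, y) = -3*y**2 - 4*y - 1; vanishes at y ∈ {-1}. (-1, -1): f_x = 0, f = 0 — SINGULAR.
  x = 0: f_y(0, y) = -3*y**2 - 6*y - 4; no integer root y with |y| ≤ 4.
  x = 1: f_y(1, y) = -3*y**2 - 8*y - 9; no integer root y with |y| ≤ 4.
  x = 2: f_y(2, y) = -3*y**2 - 10*y - 16; no integer root y with |y| ≤ 4.
  x = 3: f_y(3, y) = -3*y**2 - 12*y - 25; no integer root y with |y| ≤ 4.
  x = 4: f_y(4, y) = -3*y**2 - 14*y - 36; no integer root y with |y| ≤ 4.
Only singular point on the grid: (-1, -1).
Classify: substitute x = -1 + u, y = -1 + v and expand: f = -2*u**3 - u**2*v - u**2 - u*v**2 - v**3 + v**2.
No constant or linear terms (consistent with a singular point). Quadratic part: -u**2 + v**2. Cubic part: -2*u**3 - u**2*v - u*v**2 - v**3.
The quadratic part v**2 - u**2 = (v − u)(v + u) splits into two distinct linear factors, so there are two distinct tangent lines y − -1 = ±(x − -1) — this is a node (ordinary double point).
Classification: node.


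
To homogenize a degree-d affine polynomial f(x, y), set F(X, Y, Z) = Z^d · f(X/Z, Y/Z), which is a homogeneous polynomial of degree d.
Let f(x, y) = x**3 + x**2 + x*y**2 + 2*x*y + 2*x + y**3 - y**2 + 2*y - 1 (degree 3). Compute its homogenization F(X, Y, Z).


F(X, Y, Z) = X**3 + X**2*Z + X*Y**2 + 2*X*Y*Z + 2*X*Z**2 + Y**3 - Y**2*Z + 2*Y*Z**2 - Z**3

deg(f) = 3.
Substitute x = X/Z, y = Y/Z into f, then multiply by Z^3.
  monomial 1·x^3·y^0 ↦ 1·X^3·Y^0·Z^0.
  monomial 1·x^2·y^0 ↦ 1·X^2·Y^0·Z^1.
  monomial 1·x^1·y^2 ↦ 1·X^1·Y^2·Z^0.
  monomial 2·x^1·y^1 ↦ 2·X^1·Y^1·Z^1.
  monomial 2·x^1·y^0 ↦ 2·X^1·Y^0·Z^2.
  monomial 1·x^0·y^3 ↦ 1·X^0·Y^3·Z^0.
  monomial -1·x^0·y^2 ↦ -1·X^0·Y^2·Z^1.
  monomial 2·x^0·y^1 ↦ 2·X^0·Y^1·Z^2.
  monomial -1·x^0·y^0 ↦ -1·X^0·Y^0·Z^3.
Collecting: F(X, Y, Z) = X**3 + X**2*Z + X*Y**2 + 2*X*Y*Z + 2*X*Z**2 + Y**3 - Y**2*Z + 2*Y*Z**2 - Z**3.


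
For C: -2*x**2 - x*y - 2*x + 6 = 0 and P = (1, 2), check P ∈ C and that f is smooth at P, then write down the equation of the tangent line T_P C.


Tangent line at P: -8*x - y + 10 = 0.

Step 1: f(1, 2) = 0, so P lies on C.
Step 2: partial derivatives
  f_x(x, y) = -4*x - y - 2, f_y(x, y) = -x.
  f_x(P) = -8, f_y(P) = -1 (gradient nonzero, so P is smooth).
Step 3: tangent line at P: -8·(x − 1) + -1·(y − 2) = 0.
Expanding: -8*x - y + 10 = 0.


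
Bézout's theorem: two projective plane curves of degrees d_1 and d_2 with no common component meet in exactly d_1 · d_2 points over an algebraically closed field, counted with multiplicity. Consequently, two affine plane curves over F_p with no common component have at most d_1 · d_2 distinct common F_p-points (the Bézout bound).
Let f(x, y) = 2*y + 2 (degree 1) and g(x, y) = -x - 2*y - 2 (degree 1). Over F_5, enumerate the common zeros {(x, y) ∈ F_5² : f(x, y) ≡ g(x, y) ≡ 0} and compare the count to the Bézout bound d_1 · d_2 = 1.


Common zeros: {(0, 4)}; count = 1; Bézout bound = 1.

deg(f) = 1, deg(g) = 1, so Bézout bound = 1.
Scan x ∈ F_5. For each x, list the y ∈ F_5 with f(x, y) ≡ 0 and those with g(x, y) ≡ 0 (mod 5); the common zeros in that column are the intersection.
  x = 0: f ≡ 0 at y ∈ {4}; g ≡ 0 at y ∈ {4}; common: {4}.
  x = 1: f ≡ 0 at y ∈ {4}; g ≡ 0 at y ∈ {1}; common: ∅.
  x = 2: f ≡ 0 at y ∈ {4}; g ≡ 0 at y ∈ {3}; common: ∅.
  x = 3: f ≡ 0 at y ∈ {4}; g ≡ 0 at y ∈ {0}; common: ∅.
  x = 4: f ≡ 0 at y ∈ {4}; g ≡ 0 at y ∈ {2}; common: ∅.
Collecting: common zeros = {(0, 4)}, so the count is 1.
Comparison with the Bézout bound: 1 ≤ 1 = deg(f)·deg(g), as expected for curves with no common component (the bound is attained).
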